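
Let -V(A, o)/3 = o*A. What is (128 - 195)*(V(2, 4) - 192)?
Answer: 14472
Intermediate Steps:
V(A, o) = -3*A*o (V(A, o) = -3*o*A = -3*A*o)
(128 - 195)*(V(2, 4) - 192) = (128 - 195)*(-3*2*4 - 192) = -67*(-24 - 192) = -67*(-216) = 14472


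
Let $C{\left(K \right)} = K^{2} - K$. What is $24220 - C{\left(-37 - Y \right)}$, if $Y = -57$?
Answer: $23840$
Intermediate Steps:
$24220 - C{\left(-37 - Y \right)} = 24220 - \left(-37 - -57\right) \left(-1 - -20\right) = 24220 - \left(-37 + 57\right) \left(-1 + \left(-37 + 57\right)\right) = 24220 - 20 \left(-1 + 20\right) = 24220 - 20 \cdot 19 = 24220 - 380 = 23840$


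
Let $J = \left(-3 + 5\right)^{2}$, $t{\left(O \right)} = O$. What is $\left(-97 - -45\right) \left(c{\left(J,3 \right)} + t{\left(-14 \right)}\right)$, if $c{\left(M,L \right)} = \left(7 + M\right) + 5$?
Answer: $-104$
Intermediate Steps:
$J = 4$ ($J = 2^{2} = 4$)
$c{\left(M,L \right)} = 12 + M$
$\left(-97 - -45\right) \left(c{\left(J,3 \right)} + t{\left(-14 \right)}\right) = \left(-97 - -45\right) \left(\left(12 + 4\right) - 14\right) = \left(-97 + 45\right) \left(16 - 14\right) = \left(-52\right) 2 = -104$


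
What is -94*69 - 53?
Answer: -6539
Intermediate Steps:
-94*69 - 53 = -6486 - 53 = -6539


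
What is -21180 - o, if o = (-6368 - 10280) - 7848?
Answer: 3316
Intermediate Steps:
o = -24496 (o = -16648 - 7848 = -24496)
-21180 - o = -21180 - 1*(-24496) = -21180 + 24496 = 3316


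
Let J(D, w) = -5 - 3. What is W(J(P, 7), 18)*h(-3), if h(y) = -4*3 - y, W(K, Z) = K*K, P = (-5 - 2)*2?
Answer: -576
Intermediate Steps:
P = -14 (P = -7*2 = -14)
J(D, w) = -8
W(K, Z) = K²
h(y) = -12 - y
W(J(P, 7), 18)*h(-3) = (-8)²*(-12 - 1*(-3)) = 64*(-12 + 3) = 64*(-9) = -576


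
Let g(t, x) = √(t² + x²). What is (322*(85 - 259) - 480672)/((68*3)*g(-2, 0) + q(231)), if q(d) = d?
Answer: -178900/213 ≈ -839.91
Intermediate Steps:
(322*(85 - 259) - 480672)/((68*3)*g(-2, 0) + q(231)) = (322*(85 - 259) - 480672)/((68*3)*√((-2)² + 0²) + 231) = (322*(-174) - 480672)/(204*√(4 + 0) + 231) = (-56028 - 480672)/(204*√4 + 231) = -536700/(204*2 + 231) = -536700/(408 + 231) = -536700/639 = -536700*1/639 = -178900/213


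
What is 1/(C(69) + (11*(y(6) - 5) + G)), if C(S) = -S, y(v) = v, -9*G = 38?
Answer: -9/560 ≈ -0.016071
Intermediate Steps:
G = -38/9 (G = -1/9*38 = -38/9 ≈ -4.2222)
1/(C(69) + (11*(y(6) - 5) + G)) = 1/(-1*69 + (11*(6 - 5) - 38/9)) = 1/(-69 + (11*1 - 38/9)) = 1/(-69 + (11 - 38/9)) = 1/(-69 + 61/9) = 1/(-560/9) = -9/560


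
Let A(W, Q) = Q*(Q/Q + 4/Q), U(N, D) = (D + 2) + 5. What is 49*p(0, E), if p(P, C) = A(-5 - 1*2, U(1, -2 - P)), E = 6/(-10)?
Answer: 441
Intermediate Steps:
E = -⅗ (E = 6*(-⅒) = -⅗ ≈ -0.60000)
U(N, D) = 7 + D (U(N, D) = (2 + D) + 5 = 7 + D)
A(W, Q) = Q*(1 + 4/Q)
p(P, C) = 9 - P (p(P, C) = 4 + (7 + (-2 - P)) = 4 + (5 - P) = 9 - P)
49*p(0, E) = 49*(9 - 1*0) = 49*(9 + 0) = 49*9 = 441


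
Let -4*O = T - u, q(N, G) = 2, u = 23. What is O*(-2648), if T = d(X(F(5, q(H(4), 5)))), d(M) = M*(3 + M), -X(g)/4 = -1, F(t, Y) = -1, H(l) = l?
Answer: 3310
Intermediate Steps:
X(g) = 4 (X(g) = -4*(-1) = 4)
T = 28 (T = 4*(3 + 4) = 4*7 = 28)
O = -5/4 (O = -(28 - 1*23)/4 = -(28 - 23)/4 = -¼*5 = -5/4 ≈ -1.2500)
O*(-2648) = -5/4*(-2648) = 3310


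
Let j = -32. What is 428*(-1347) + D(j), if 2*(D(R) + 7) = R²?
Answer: -576011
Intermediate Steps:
D(R) = -7 + R²/2
428*(-1347) + D(j) = 428*(-1347) + (-7 + (½)*(-32)²) = -576516 + (-7 + (½)*1024) = -576516 + (-7 + 512) = -576516 + 505 = -576011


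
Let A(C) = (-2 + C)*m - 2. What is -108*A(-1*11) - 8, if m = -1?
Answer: -1196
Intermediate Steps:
A(C) = -C (A(C) = (-2 + C)*(-1) - 2 = (2 - C) - 2 = -C)
-108*A(-1*11) - 8 = -(-108)*(-1*11) - 8 = -(-108)*(-11) - 8 = -108*11 - 8 = -1188 - 8 = -1196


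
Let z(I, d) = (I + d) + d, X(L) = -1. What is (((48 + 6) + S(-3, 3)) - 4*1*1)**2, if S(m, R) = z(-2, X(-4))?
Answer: 2116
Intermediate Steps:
z(I, d) = I + 2*d
S(m, R) = -4 (S(m, R) = -2 + 2*(-1) = -2 - 2 = -4)
(((48 + 6) + S(-3, 3)) - 4*1*1)**2 = (((48 + 6) - 4) - 4*1*1)**2 = ((54 - 4) - 4*1)**2 = (50 - 4)**2 = 46**2 = 2116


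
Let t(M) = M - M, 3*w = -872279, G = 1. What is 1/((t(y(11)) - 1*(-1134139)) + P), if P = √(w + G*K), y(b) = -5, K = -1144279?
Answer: 3402417/3858818119079 - 2*I*√3228837/3858818119079 ≈ 8.8173e-7 - 9.3132e-10*I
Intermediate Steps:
w = -872279/3 (w = (⅓)*(-872279) = -872279/3 ≈ -2.9076e+5)
t(M) = 0
P = 2*I*√3228837/3 (P = √(-872279/3 + 1*(-1144279)) = √(-872279/3 - 1144279) = √(-4305116/3) = 2*I*√3228837/3 ≈ 1197.9*I)
1/((t(y(11)) - 1*(-1134139)) + P) = 1/((0 - 1*(-1134139)) + 2*I*√3228837/3) = 1/((0 + 1134139) + 2*I*√3228837/3) = 1/(1134139 + 2*I*√3228837/3)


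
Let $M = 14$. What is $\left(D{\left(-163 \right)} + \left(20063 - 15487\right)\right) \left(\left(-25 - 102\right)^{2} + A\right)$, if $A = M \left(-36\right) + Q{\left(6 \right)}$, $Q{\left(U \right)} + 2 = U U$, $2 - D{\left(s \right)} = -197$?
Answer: $74771725$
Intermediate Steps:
$D{\left(s \right)} = 199$ ($D{\left(s \right)} = 2 - -197 = 2 + 197 = 199$)
$Q{\left(U \right)} = -2 + U^{2}$ ($Q{\left(U \right)} = -2 + U U = -2 + U^{2}$)
$A = -470$ ($A = 14 \left(-36\right) - \left(2 - 6^{2}\right) = -504 + \left(-2 + 36\right) = -504 + 34 = -470$)
$\left(D{\left(-163 \right)} + \left(20063 - 15487\right)\right) \left(\left(-25 - 102\right)^{2} + A\right) = \left(199 + \left(20063 - 15487\right)\right) \left(\left(-25 - 102\right)^{2} - 470\right) = \left(199 + \left(20063 - 15487\right)\right) \left(\left(-127\right)^{2} - 470\right) = \left(199 + 4576\right) \left(16129 - 470\right) = 4775 \cdot 15659 = 74771725$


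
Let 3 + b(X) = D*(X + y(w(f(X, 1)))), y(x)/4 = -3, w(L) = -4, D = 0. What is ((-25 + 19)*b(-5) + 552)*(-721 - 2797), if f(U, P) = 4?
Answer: -2005260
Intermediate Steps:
y(x) = -12 (y(x) = 4*(-3) = -12)
b(X) = -3 (b(X) = -3 + 0*(X - 12) = -3 + 0*(-12 + X) = -3 + 0 = -3)
((-25 + 19)*b(-5) + 552)*(-721 - 2797) = ((-25 + 19)*(-3) + 552)*(-721 - 2797) = (-6*(-3) + 552)*(-3518) = (18 + 552)*(-3518) = 570*(-3518) = -2005260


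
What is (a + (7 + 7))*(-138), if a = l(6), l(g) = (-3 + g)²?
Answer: -3174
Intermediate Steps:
a = 9 (a = (-3 + 6)² = 3² = 9)
(a + (7 + 7))*(-138) = (9 + (7 + 7))*(-138) = (9 + 14)*(-138) = 23*(-138) = -3174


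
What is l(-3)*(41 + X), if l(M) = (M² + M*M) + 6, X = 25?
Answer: 1584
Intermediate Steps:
l(M) = 6 + 2*M² (l(M) = (M² + M²) + 6 = 2*M² + 6 = 6 + 2*M²)
l(-3)*(41 + X) = (6 + 2*(-3)²)*(41 + 25) = (6 + 2*9)*66 = (6 + 18)*66 = 24*66 = 1584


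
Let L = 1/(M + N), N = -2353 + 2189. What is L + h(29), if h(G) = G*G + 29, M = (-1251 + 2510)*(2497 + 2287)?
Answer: 5239916041/6022892 ≈ 870.00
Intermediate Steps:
M = 6023056 (M = 1259*4784 = 6023056)
N = -164
h(G) = 29 + G² (h(G) = G² + 29 = 29 + G²)
L = 1/6022892 (L = 1/(6023056 - 164) = 1/6022892 ≈ 1.6603e-7)
L + h(29) = 1/6022892 + (29 + 29²) = 1/6022892 + (29 + 841) = 1/6022892 + 870 = 5239916041/6022892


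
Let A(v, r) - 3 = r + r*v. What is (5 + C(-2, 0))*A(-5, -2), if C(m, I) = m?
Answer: 33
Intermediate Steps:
A(v, r) = 3 + r + r*v (A(v, r) = 3 + (r + r*v) = 3 + r + r*v)
(5 + C(-2, 0))*A(-5, -2) = (5 - 2)*(3 - 2 - 2*(-5)) = 3*(3 - 2 + 10) = 3*11 = 33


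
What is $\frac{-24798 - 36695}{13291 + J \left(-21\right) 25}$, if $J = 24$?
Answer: $- \frac{61493}{691} \approx -88.991$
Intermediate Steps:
$\frac{-24798 - 36695}{13291 + J \left(-21\right) 25} = \frac{-24798 - 36695}{13291 + 24 \left(-21\right) 25} = - \frac{61493}{13291 - 12600} = - \frac{61493}{691}$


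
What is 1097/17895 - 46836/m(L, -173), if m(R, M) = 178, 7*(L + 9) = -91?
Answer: -418967477/1592655 ≈ -263.06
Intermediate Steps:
L = -22 (L = -9 + (⅐)*(-91) = -9 - 13 = -22)
1097/17895 - 46836/m(L, -173) = 1097/17895 - 46836/178 = 1097*(1/17895) - 46836*1/178 = 1097/17895 - 23418/89 = -418967477/1592655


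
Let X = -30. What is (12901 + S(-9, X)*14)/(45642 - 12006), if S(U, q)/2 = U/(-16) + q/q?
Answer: 51779/134544 ≈ 0.38485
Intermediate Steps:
S(U, q) = 2 - U/8 (S(U, q) = 2*(U/(-16) + q/q) = 2*(U*(-1/16) + 1) = 2*(-U/16 + 1) = 2*(1 - U/16) = 2 - U/8)
(12901 + S(-9, X)*14)/(45642 - 12006) = (12901 + (2 - ⅛*(-9))*14)/(45642 - 12006) = (12901 + (2 + 9/8)*14)/33636 = (12901 + (25/8)*14)*(1/33636) = (12901 + 175/4)*(1/33636) = (51779/4)*(1/33636) = 51779/134544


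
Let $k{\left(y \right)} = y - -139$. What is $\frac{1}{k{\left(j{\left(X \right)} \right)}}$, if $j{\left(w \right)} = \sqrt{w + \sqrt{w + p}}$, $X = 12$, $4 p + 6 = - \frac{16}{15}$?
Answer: $\frac{1}{139 + \sqrt{12 + \frac{\sqrt{9210}}{30}}} \approx 0.006998$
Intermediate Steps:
$p = - \frac{53}{30}$ ($p = - \frac{3}{2} + \frac{\left(-16\right) \frac{1}{15}}{4} = - \frac{3}{2} + \frac{1}{4} \left(- \frac{16}{15}\right) = - \frac{3}{2} - \frac{4}{15} = - \frac{53}{30} \approx -1.7667$)
$j{\left(w \right)} = \sqrt{w + \sqrt{- \frac{53}{30} + w}}$ ($j{\left(w \right)} = \sqrt{w + \sqrt{w - \frac{53}{30}}} = \sqrt{w + \sqrt{- \frac{53}{30} + w}}$)
$k{\left(y \right)} = 139 + y$ ($k{\left(y \right)} = y + 139 = 139 + y$)
$\frac{1}{k{\left(j{\left(X \right)} \right)}} = \frac{1}{139 + \sqrt{12 + \sqrt{- \frac{53}{30} + 12}}} = \frac{1}{139 + \sqrt{12 + \sqrt{\frac{307}{30}}}} = \frac{1}{139 + \sqrt{12 + \frac{\sqrt{9210}}{30}}}$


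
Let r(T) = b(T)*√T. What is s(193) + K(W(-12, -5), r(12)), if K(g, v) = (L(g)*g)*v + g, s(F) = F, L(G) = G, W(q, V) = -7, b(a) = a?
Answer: 186 + 1176*√3 ≈ 2222.9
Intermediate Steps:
r(T) = T^(3/2) (r(T) = T*√T = T^(3/2))
K(g, v) = g + v*g² (K(g, v) = (g*g)*v + g = g²*v + g = v*g² + g = g + v*g²)
s(193) + K(W(-12, -5), r(12)) = 193 - 7*(1 - 168*√3) = 193 + (-7 + 1176*√3) = 186 + 1176*√3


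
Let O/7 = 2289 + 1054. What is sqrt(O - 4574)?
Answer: sqrt(18827) ≈ 137.21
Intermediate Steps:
O = 23401 (O = 7*(2289 + 1054) = 7*3343 = 23401)
sqrt(O - 4574) = sqrt(23401 - 4574) = sqrt(18827)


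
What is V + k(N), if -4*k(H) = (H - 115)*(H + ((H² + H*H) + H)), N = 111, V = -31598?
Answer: -6734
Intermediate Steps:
k(H) = -(-115 + H)*(2*H + 2*H²)/4 (k(H) = -(H - 115)*(H + ((H² + H*H) + H))/4 = -(-115 + H)*(H + ((H² + H²) + H))/4 = -(-115 + H)*(H + (2*H² + H))/4 = -(-115 + H)*(H + (H + 2*H²))/4 = -(-115 + H)*(2*H + 2*H²)/4)
V + k(N) = -31598 + (½)*111*(115 - 1*111² + 114*111) = -31598 + (½)*111*(115 - 1*12321 + 12654) = -31598 + (½)*111*(115 - 12321 + 12654) = -31598 + (½)*111*448 = -31598 + 24864 = -6734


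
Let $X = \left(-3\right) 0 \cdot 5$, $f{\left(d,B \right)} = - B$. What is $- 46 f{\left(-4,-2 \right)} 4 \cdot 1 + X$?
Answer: $-368$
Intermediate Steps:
$X = 0$ ($X = 0 \cdot 5 = 0$)
$- 46 f{\left(-4,-2 \right)} 4 \cdot 1 + X = - 46 \left(-1\right) \left(-2\right) 4 \cdot 1 + 0 = - 46 \cdot 2 \cdot 4 \cdot 1 + 0 = - 46 \cdot 8 \cdot 1 + 0 = \left(-46\right) 8 + 0 = -368 + 0 = -368$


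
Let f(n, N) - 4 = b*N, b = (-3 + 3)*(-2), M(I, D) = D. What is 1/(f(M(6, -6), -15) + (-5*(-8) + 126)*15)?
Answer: 1/2494 ≈ 0.00040096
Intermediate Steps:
b = 0 (b = 0*(-2) = 0)
f(n, N) = 4 (f(n, N) = 4 + 0*N = 4 + 0 = 4)
1/(f(M(6, -6), -15) + (-5*(-8) + 126)*15) = 1/(4 + (-5*(-8) + 126)*15) = 1/(4 + (40 + 126)*15) = 1/(4 + 166*15) = 1/(4 + 2490) = 1/2494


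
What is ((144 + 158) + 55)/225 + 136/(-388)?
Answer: 8993/7275 ≈ 1.2362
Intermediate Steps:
((144 + 158) + 55)/225 + 136/(-388) = (302 + 55)*(1/225) + 136*(-1/388) = 357*(1/225) - 34/97 = 119/75 - 34/97 = 8993/7275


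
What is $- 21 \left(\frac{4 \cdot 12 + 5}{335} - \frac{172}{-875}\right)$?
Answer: $- \frac{62397}{8375} \approx -7.4504$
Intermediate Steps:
$- 21 \left(\frac{4 \cdot 12 + 5}{335} - \frac{172}{-875}\right) = - 21 \left(\left(48 + 5\right) \frac{1}{335} - - \frac{172}{875}\right) = - 21 \left(53 \cdot \frac{1}{335} + \frac{172}{875}\right) = - 21 \left(\frac{53}{335} + \frac{172}{875}\right) = \left(-21\right) \frac{20799}{58625} = - \frac{62397}{8375}$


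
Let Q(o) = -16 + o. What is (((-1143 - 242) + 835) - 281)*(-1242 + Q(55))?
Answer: 999693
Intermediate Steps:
(((-1143 - 242) + 835) - 281)*(-1242 + Q(55)) = (((-1143 - 242) + 835) - 281)*(-1242 + (-16 + 55)) = ((-1385 + 835) - 281)*(-1242 + 39) = (-550 - 281)*(-1203) = -831*(-1203) = 999693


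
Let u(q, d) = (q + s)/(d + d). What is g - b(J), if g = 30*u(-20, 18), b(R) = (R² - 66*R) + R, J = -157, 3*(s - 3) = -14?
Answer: -627697/18 ≈ -34872.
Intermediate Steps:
s = -5/3 (s = 3 + (⅓)*(-14) = 3 - 14/3 = -5/3 ≈ -1.6667)
u(q, d) = (-5/3 + q)/(2*d) (u(q, d) = (q - 5/3)/(d + d) = (-5/3 + q)/((2*d)) = (-5/3 + q)*(1/(2*d)) = (-5/3 + q)/(2*d))
b(R) = R² - 65*R
g = -325/18 (g = 30*((⅙)*(-5 + 3*(-20))/18) = 30*((⅙)*(1/18)*(-5 - 60)) = 30*((⅙)*(1/18)*(-65)) = 30*(-65/108) = -325/18 ≈ -18.056)
g - b(J) = -325/18 - (-157)*(-65 - 157) = -325/18 - (-157)*(-222) = -325/18 - 1*34854 = -325/18 - 34854 = -627697/18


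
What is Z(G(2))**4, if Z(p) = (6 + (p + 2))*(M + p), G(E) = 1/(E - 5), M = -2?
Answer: 671898241/6561 ≈ 1.0241e+5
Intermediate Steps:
G(E) = 1/(-5 + E)
Z(p) = (-2 + p)*(8 + p) (Z(p) = (6 + (p + 2))*(-2 + p) = (6 + (2 + p))*(-2 + p) = (8 + p)*(-2 + p) = (-2 + p)*(8 + p))
Z(G(2))**4 = (-16 + (1/(-5 + 2))**2 + 6/(-5 + 2))**4 = (-16 + (1/(-3))**2 + 6/(-3))**4 = (-16 + (-1/3)**2 + 6*(-1/3))**4 = (-16 + 1/9 - 2)**4 = (-161/9)**4 = 671898241/6561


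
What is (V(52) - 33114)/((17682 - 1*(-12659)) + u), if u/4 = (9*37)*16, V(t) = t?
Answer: -33062/51653 ≈ -0.64008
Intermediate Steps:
u = 21312 (u = 4*((9*37)*16) = 4*(333*16) = 4*5328 = 21312)
(V(52) - 33114)/((17682 - 1*(-12659)) + u) = (52 - 33114)/((17682 - 1*(-12659)) + 21312) = -33062/((17682 + 12659) + 21312) = -33062/(30341 + 21312) = -33062/51653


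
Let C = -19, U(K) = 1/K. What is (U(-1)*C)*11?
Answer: 209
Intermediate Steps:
(U(-1)*C)*11 = (-19/(-1))*11 = -1*(-19)*11 = 19*11 = 209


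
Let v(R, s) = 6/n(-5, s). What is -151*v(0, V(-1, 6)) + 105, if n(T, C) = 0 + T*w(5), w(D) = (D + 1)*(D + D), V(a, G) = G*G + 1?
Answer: 5401/50 ≈ 108.02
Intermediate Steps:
V(a, G) = 1 + G² (V(a, G) = G² + 1 = 1 + G²)
w(D) = 2*D*(1 + D) (w(D) = (1 + D)*(2*D) = 2*D*(1 + D))
n(T, C) = 60*T (n(T, C) = 0 + T*(2*5*(1 + 5)) = 0 + T*(2*5*6) = 0 + T*60 = 0 + 60*T = 60*T)
v(R, s) = -1/50 (v(R, s) = 6/((60*(-5))) = 6/(-300) = 6*(-1/300) = -1/50)
-151*v(0, V(-1, 6)) + 105 = -151*(-1/50) + 105 = 151/50 + 105 = 5401/50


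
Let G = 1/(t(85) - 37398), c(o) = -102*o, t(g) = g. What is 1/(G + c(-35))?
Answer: 37313/133207409 ≈ 0.00028011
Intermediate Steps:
G = -1/37313 (G = 1/(85 - 37398) = 1/(-37313) = -1/37313 ≈ -2.6800e-5)
1/(G + c(-35)) = 1/(-1/37313 - 102*(-35)) = 1/(-1/37313 + 3570) = 1/(133207409/37313) = 37313/133207409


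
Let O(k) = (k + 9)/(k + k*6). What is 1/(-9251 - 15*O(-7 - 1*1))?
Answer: -56/518041 ≈ -0.00010810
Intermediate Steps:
O(k) = (9 + k)/(7*k) (O(k) = (9 + k)/(k + 6*k) = (9 + k)/((7*k)) = (9 + k)*(1/(7*k)) = (9 + k)/(7*k))
1/(-9251 - 15*O(-7 - 1*1)) = 1/(-9251 - 15*(9 + (-7 - 1*1))/(7*(-7 - 1*1))) = 1/(-9251 - 15*(9 + (-7 - 1))/(7*(-7 - 1))) = 1/(-9251 - 15*(9 - 8)/(7*(-8))) = 1/(-9251 - 15*(-1)/(7*8)) = 1/(-9251 - 15*(-1/56)) = 1/(-9251 + 15/56) = 1/(-518041/56) = -56/518041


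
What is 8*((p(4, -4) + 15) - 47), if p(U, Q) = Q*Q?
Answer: -128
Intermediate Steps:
p(U, Q) = Q²
8*((p(4, -4) + 15) - 47) = 8*(((-4)² + 15) - 47) = 8*((16 + 15) - 47) = 8*(31 - 47) = 8*(-16) = -128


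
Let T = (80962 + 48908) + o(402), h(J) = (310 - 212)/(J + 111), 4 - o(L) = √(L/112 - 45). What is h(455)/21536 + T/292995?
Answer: 791555866067/1785713110560 - I*√32466/8203860 ≈ 0.44327 - 2.1963e-5*I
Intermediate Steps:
o(L) = 4 - √(-45 + L/112) (o(L) = 4 - √(L/112 - 45) = 4 - √(-45 + L/112))
h(J) = 98/(111 + J)
T = 129874 - I*√32466/28 (T = (80962 + 48908) + (4 - √(-35280 + 7*402)/28) = 129870 + (4 - √(-35280 + 2814)/28) = 129870 + (4 - I*√32466/28) = 129874 - I*√32466/28 ≈ 1.2987e+5 - 6.4351*I)
h(455)/21536 + T/292995 = (98/(111 + 455))/21536 + (129874 - I*√32466/28)/292995 = (98/566)*(1/21536) + (129874 - I*√32466/28)*(1/292995) = (98*(1/566))*(1/21536) + (129874/292995 - I*√32466/8203860) = (49/283)*(1/21536) + (129874/292995 - I*√32466/8203860) = 49/6094688 + (129874/292995 - I*√32466/8203860) = 791555866067/1785713110560 - I*√32466/8203860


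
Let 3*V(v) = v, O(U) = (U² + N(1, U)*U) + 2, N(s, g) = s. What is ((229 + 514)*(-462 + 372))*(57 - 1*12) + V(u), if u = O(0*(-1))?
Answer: -9027448/3 ≈ -3.0091e+6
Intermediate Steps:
O(U) = 2 + U + U² (O(U) = (U² + 1*U) + 2 = (U² + U) + 2 = (U + U²) + 2 = 2 + U + U²)
u = 2 (u = 2 + 0*(-1) + (0*(-1))² = 2 + 0 + 0² = 2 + 0 + 0 = 2)
V(v) = v/3
((229 + 514)*(-462 + 372))*(57 - 1*12) + V(u) = ((229 + 514)*(-462 + 372))*(57 - 1*12) + (⅓)*2 = (743*(-90))*(57 - 12) + ⅔ = -66870*45 + ⅔ = -3009150 + ⅔ = -9027448/3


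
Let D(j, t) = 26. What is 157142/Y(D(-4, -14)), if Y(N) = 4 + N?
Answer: 78571/15 ≈ 5238.1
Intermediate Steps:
157142/Y(D(-4, -14)) = 157142/(4 + 26) = 157142/30 = 157142*(1/30) = 78571/15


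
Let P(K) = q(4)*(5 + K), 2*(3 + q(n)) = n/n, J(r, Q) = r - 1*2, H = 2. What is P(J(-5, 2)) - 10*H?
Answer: -15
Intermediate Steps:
J(r, Q) = -2 + r (J(r, Q) = r - 2 = -2 + r)
q(n) = -5/2 (q(n) = -3 + (n/n)/2 = -3 + (½)*1 = -3 + ½ = -5/2)
P(K) = -25/2 - 5*K/2 (P(K) = -5*(5 + K)/2 = -25/2 - 5*K/2)
P(J(-5, 2)) - 10*H = (-25/2 - 5*(-2 - 5)/2) - 10*2 = (-25/2 - 5/2*(-7)) - 20 = (-25/2 + 35/2) - 20 = 5 - 20 = -15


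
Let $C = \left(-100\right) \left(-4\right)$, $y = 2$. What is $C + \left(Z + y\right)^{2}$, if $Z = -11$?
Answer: $481$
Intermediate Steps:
$C = 400$
$C + \left(Z + y\right)^{2} = 400 + \left(-11 + 2\right)^{2} = 400 + \left(-9\right)^{2} = 400 + 81 = 481$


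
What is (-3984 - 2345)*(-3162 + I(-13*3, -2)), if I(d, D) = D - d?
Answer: 19778125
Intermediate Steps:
(-3984 - 2345)*(-3162 + I(-13*3, -2)) = (-3984 - 2345)*(-3162 + (-2 - (-13)*3)) = -6329*(-3162 + (-2 - 1*(-39))) = -6329*(-3162 + (-2 + 39)) = -6329*(-3162 + 37) = -6329*(-3125) = 19778125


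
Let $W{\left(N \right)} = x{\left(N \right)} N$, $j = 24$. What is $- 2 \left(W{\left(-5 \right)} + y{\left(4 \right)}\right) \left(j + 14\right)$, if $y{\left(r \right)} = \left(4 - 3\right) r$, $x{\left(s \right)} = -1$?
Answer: $-684$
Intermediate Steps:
$y{\left(r \right)} = r$ ($y{\left(r \right)} = 1 r = r$)
$W{\left(N \right)} = - N$
$- 2 \left(W{\left(-5 \right)} + y{\left(4 \right)}\right) \left(j + 14\right) = - 2 \left(\left(-1\right) \left(-5\right) + 4\right) \left(24 + 14\right) = - 2 \left(5 + 4\right) 38 = - 2 \cdot 9 \cdot 38 = \left(-2\right) 342 = -684$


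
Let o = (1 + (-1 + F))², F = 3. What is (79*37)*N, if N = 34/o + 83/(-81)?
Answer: 651829/81 ≈ 8047.3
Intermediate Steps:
o = 9 (o = (1 + (-1 + 3))² = (1 + 2)² = 3² = 9)
N = 223/81 (N = 34/9 + 83/(-81) = 34*(⅑) + 83*(-1/81) = 34/9 - 83/81 = 223/81 ≈ 2.7531)
(79*37)*N = (79*37)*(223/81) = 2923*(223/81) = 651829/81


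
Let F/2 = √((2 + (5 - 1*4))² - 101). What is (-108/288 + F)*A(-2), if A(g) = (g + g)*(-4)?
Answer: -6 + 64*I*√23 ≈ -6.0 + 306.93*I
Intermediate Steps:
A(g) = -8*g (A(g) = (2*g)*(-4) = -8*g)
F = 4*I*√23 (F = 2*√((2 + (5 - 1*4))² - 101) = 2*√((2 + (5 - 4))² - 101) = 2*√((2 + 1)² - 101) = 2*√(3² - 101) = 2*√(9 - 101) = 2*√(-92) = 2*(2*I*√23) = 4*I*√23 ≈ 19.183*I)
(-108/288 + F)*A(-2) = (-108/288 + 4*I*√23)*(-8*(-2)) = (-108*1/288 + 4*I*√23)*16 = (-3/8 + 4*I*√23)*16 = -6 + 64*I*√23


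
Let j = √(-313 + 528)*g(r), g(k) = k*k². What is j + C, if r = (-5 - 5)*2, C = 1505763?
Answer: 1505763 - 8000*√215 ≈ 1.3885e+6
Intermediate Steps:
r = -20 (r = -10*2 = -20)
g(k) = k³
j = -8000*√215 (j = √(-313 + 528)*(-20)³ = √215*(-8000) = -8000*√215 ≈ -1.1730e+5)
j + C = -8000*√215 + 1505763 = 1505763 - 8000*√215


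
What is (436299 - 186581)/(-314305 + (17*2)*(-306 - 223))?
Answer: -249718/332291 ≈ -0.75150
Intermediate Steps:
(436299 - 186581)/(-314305 + (17*2)*(-306 - 223)) = 249718/(-314305 + 34*(-529)) = 249718/(-314305 - 17986) = 249718/(-332291) = 249718*(-1/332291) = -249718/332291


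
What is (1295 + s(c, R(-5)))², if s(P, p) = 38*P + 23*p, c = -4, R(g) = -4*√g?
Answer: 1264129 - 210312*I*√5 ≈ 1.2641e+6 - 4.7027e+5*I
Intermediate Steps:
s(P, p) = 23*p + 38*P
(1295 + s(c, R(-5)))² = (1295 + (23*(-4*I*√5) + 38*(-4)))² = (1295 + (23*(-4*I*√5) - 152))² = (1295 + (-92*I*√5 - 152))² = (1295 + (-152 - 92*I*√5))² = (1143 - 92*I*√5)²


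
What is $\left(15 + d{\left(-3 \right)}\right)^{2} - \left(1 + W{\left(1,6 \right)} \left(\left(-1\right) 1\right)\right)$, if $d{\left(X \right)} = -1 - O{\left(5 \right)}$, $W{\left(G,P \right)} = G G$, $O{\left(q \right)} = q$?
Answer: $81$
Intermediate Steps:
$W{\left(G,P \right)} = G^{2}$
$d{\left(X \right)} = -6$ ($d{\left(X \right)} = -1 - 5 = -6$)
$\left(15 + d{\left(-3 \right)}\right)^{2} - \left(1 + W{\left(1,6 \right)} \left(\left(-1\right) 1\right)\right) = \left(15 - 6\right)^{2} - \left(1 + 1^{2} \left(\left(-1\right) 1\right)\right) = 9^{2} - \left(1 + 1 \left(-1\right)\right) = 81 - \left(1 - 1\right) = 81 - 0 = 81 + 0 = 81$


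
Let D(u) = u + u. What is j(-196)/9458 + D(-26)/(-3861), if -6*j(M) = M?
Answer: 23767/1404513 ≈ 0.016922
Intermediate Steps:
D(u) = 2*u
j(M) = -M/6
j(-196)/9458 + D(-26)/(-3861) = -1/6*(-196)/9458 + (2*(-26))/(-3861) = (98/3)*(1/9458) - 52*(-1/3861) = 49/14187 + 4/297 = 23767/1404513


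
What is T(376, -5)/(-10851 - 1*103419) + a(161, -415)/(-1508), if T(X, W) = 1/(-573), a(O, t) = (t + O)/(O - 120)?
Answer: 159914867/38925904095 ≈ 0.0041082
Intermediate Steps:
a(O, t) = (O + t)/(-120 + O)
T(X, W) = -1/573
T(376, -5)/(-10851 - 1*103419) + a(161, -415)/(-1508) = -1/(573*(-10851 - 1*103419)) + ((161 - 415)/(-120 + 161))/(-1508) = -1/(573*(-10851 - 103419)) + (-254/41)*(-1/1508) = -1/573/(-114270) + ((1/41)*(-254))*(-1/1508) = -1/573*(-1/114270) - 254/41*(-1/1508) = 1/65476710 + 127/30914 = 159914867/38925904095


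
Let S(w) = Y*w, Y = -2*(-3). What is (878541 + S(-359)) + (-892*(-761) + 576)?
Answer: 1555775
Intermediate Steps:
Y = 6
S(w) = 6*w
(878541 + S(-359)) + (-892*(-761) + 576) = (878541 + 6*(-359)) + (-892*(-761) + 576) = (878541 - 2154) + (678812 + 576) = 876387 + 679388 = 1555775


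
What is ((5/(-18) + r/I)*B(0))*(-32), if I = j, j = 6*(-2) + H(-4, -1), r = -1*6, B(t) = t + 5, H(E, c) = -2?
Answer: -1520/63 ≈ -24.127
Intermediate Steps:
B(t) = 5 + t
r = -6
j = -14 (j = 6*(-2) - 2 = -12 - 2 = -14)
I = -14
((5/(-18) + r/I)*B(0))*(-32) = ((5/(-18) - 6/(-14))*(5 + 0))*(-32) = ((5*(-1/18) - 6*(-1/14))*5)*(-32) = ((-5/18 + 3/7)*5)*(-32) = ((19/126)*5)*(-32) = (95/126)*(-32) = -1520/63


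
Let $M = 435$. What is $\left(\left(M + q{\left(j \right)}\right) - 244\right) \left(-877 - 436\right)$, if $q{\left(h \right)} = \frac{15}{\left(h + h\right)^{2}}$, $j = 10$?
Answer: $- \frac{20066579}{80} \approx -2.5083 \cdot 10^{5}$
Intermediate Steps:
$q{\left(h \right)} = \frac{15}{4 h^{2}}$ ($q{\left(h \right)} = \frac{15}{\left(2 h\right)^{2}} = \frac{15}{4 h^{2}}$)
$\left(\left(M + q{\left(j \right)}\right) - 244\right) \left(-877 - 436\right) = \left(\left(435 + \frac{15}{4 \cdot 100}\right) - 244\right) \left(-877 - 436\right) = \left(\left(435 + \frac{15}{4} \cdot \frac{1}{100}\right) - 244\right) \left(-1313\right) = \left(\left(435 + \frac{3}{80}\right) - 244\right) \left(-1313\right) = \left(\frac{34803}{80} - 244\right) \left(-1313\right) = \frac{15283}{80} \left(-1313\right) = - \frac{20066579}{80}$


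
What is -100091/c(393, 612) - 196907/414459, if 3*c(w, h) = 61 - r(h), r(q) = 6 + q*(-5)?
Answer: -125064212612/1291039785 ≈ -96.871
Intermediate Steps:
r(q) = 6 - 5*q
c(w, h) = 55/3 + 5*h/3 (c(w, h) = (61 - (6 - 5*h))/3 = (61 + (-6 + 5*h))/3 = (55 + 5*h)/3 = 55/3 + 5*h/3)
-100091/c(393, 612) - 196907/414459 = -100091/(55/3 + (5/3)*612) - 196907/414459 = -100091/(55/3 + 1020) - 196907*1/414459 = -100091/3115/3 - 196907/414459 = -100091*3/3115 - 196907/414459 = -300273/3115 - 196907/414459 = -125064212612/1291039785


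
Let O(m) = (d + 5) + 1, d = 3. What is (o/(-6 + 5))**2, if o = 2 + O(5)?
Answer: 121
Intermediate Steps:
O(m) = 9 (O(m) = (3 + 5) + 1 = 8 + 1 = 9)
o = 11 (o = 2 + 9 = 11)
(o/(-6 + 5))**2 = (11/(-6 + 5))**2 = (11/(-1))**2 = (-1*11)**2 = (-11)**2 = 121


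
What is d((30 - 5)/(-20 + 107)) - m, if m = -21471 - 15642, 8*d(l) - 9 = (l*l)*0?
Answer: 296913/8 ≈ 37114.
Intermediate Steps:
d(l) = 9/8 (d(l) = 9/8 + ((l*l)*0)/8 = 9/8 + (l²*0)/8 = 9/8 + (⅛)*0 = 9/8 + 0 = 9/8)
m = -37113
d((30 - 5)/(-20 + 107)) - m = 9/8 - 1*(-37113) = 9/8 + 37113 = 296913/8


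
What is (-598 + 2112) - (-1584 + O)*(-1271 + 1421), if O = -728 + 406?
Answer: 287414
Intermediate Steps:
O = -322
(-598 + 2112) - (-1584 + O)*(-1271 + 1421) = (-598 + 2112) - (-1584 - 322)*(-1271 + 1421) = 1514 - (-1906)*150 = 1514 - 1*(-285900) = 1514 + 285900 = 287414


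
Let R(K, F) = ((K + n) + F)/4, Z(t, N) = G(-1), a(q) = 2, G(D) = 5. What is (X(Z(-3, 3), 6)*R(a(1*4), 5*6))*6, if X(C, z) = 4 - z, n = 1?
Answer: -99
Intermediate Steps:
Z(t, N) = 5
R(K, F) = 1/4 + F/4 + K/4 (R(K, F) = ((K + 1) + F)/4 = ((1 + K) + F)*(1/4) = (1 + F + K)*(1/4) = 1/4 + F/4 + K/4)
(X(Z(-3, 3), 6)*R(a(1*4), 5*6))*6 = ((4 - 1*6)*(1/4 + (5*6)/4 + (1/4)*2))*6 = ((4 - 6)*(1/4 + (1/4)*30 + 1/2))*6 = -2*(1/4 + 15/2 + 1/2)*6 = -2*33/4*6 = -33/2*6 = -99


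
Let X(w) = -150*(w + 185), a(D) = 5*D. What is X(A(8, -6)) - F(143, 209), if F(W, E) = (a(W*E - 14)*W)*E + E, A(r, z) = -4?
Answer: -4464099114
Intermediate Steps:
X(w) = -27750 - 150*w (X(w) = -150*(185 + w) = -27750 - 150*w)
F(W, E) = E + E*W*(-70 + 5*E*W) (F(W, E) = ((5*(W*E - 14))*W)*E + E = ((5*(E*W - 14))*W)*E + E = ((5*(-14 + E*W))*W)*E + E = ((-70 + 5*E*W)*W)*E + E = (W*(-70 + 5*E*W))*E + E = E*W*(-70 + 5*E*W) + E = E + E*W*(-70 + 5*E*W))
X(A(8, -6)) - F(143, 209) = (-27750 - 150*(-4)) - 209*(1 + 5*143*(-14 + 209*143)) = (-27750 + 600) - 209*(1 + 5*143*(-14 + 29887)) = -27150 - 209*(1 + 5*143*29873) = -27150 - 209*(1 + 21359195) = -27150 - 209*21359196 = -27150 - 1*4464071964 = -27150 - 4464071964 = -4464099114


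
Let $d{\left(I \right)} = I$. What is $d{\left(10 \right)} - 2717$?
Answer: $-2707$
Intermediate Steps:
$d{\left(10 \right)} - 2717 = 10 - 2717 = -2707$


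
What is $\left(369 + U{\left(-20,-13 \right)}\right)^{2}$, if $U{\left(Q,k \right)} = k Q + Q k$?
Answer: $790321$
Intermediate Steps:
$U{\left(Q,k \right)} = 2 Q k$ ($U{\left(Q,k \right)} = Q k + Q k = 2 Q k$)
$\left(369 + U{\left(-20,-13 \right)}\right)^{2} = \left(369 + 2 \left(-20\right) \left(-13\right)\right)^{2} = \left(369 + 520\right)^{2} = 889^{2} = 790321$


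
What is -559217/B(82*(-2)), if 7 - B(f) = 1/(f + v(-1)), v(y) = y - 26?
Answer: -106810447/1338 ≈ -79828.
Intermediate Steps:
v(y) = -26 + y
B(f) = 7 - 1/(-27 + f) (B(f) = 7 - 1/(f + (-26 - 1)) = 7 - 1/(f - 27) = 7 - 1/(-27 + f))
-559217/B(82*(-2)) = -559217*(-27 + 82*(-2))/(-190 + 7*(82*(-2))) = -559217*(-27 - 164)/(-190 + 7*(-164)) = -559217*(-191/(-190 - 1148)) = -559217/((-1/191*(-1338))) = -559217/1338/191 = -559217*191/1338 = -106810447/1338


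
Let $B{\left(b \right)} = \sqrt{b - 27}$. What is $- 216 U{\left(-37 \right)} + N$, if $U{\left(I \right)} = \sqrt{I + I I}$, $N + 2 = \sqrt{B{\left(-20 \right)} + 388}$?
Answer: $-2 + \sqrt{388 + i \sqrt{47}} - 1296 \sqrt{37} \approx -7865.6 + 0.17401 i$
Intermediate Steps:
$B{\left(b \right)} = \sqrt{-27 + b}$
$N = -2 + \sqrt{388 + i \sqrt{47}}$ ($N = -2 + \sqrt{\sqrt{-27 - 20} + 388} = -2 + \sqrt{\sqrt{-47} + 388} = -2 + \sqrt{i \sqrt{47} + 388} = -2 + \sqrt{388 + i \sqrt{47}} \approx 17.698 + 0.17401 i$)
$U{\left(I \right)} = \sqrt{I + I^{2}}$
$- 216 U{\left(-37 \right)} + N = - 216 \sqrt{- 37 \left(1 - 37\right)} - \left(2 - \sqrt{388 + i \sqrt{47}}\right) = - 216 \sqrt{\left(-37\right) \left(-36\right)} - \left(2 - \sqrt{388 + i \sqrt{47}}\right) = - 216 \sqrt{1332} - \left(2 - \sqrt{388 + i \sqrt{47}}\right) = - 216 \cdot 6 \sqrt{37} - \left(2 - \sqrt{388 + i \sqrt{47}}\right) = - 1296 \sqrt{37} - \left(2 - \sqrt{388 + i \sqrt{47}}\right) = -2 + \sqrt{388 + i \sqrt{47}} - 1296 \sqrt{37}$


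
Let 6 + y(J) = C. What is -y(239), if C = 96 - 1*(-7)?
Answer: -97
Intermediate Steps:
C = 103 (C = 96 + 7 = 103)
y(J) = 97 (y(J) = -6 + 103 = 97)
-y(239) = -1*97 = -97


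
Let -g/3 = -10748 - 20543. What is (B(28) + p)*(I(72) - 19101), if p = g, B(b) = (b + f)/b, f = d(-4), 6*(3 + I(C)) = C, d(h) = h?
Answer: -12545677764/7 ≈ -1.7922e+9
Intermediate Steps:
I(C) = -3 + C/6
f = -4
B(b) = (-4 + b)/b (B(b) = (b - 4)/b = (-4 + b)/b)
g = 93873 (g = -3*(-10748 - 20543) = -3*(-31291) = 93873)
p = 93873
(B(28) + p)*(I(72) - 19101) = ((-4 + 28)/28 + 93873)*((-3 + (1/6)*72) - 19101) = ((1/28)*24 + 93873)*((-3 + 12) - 19101) = (6/7 + 93873)*(9 - 19101) = (657117/7)*(-19092) = -12545677764/7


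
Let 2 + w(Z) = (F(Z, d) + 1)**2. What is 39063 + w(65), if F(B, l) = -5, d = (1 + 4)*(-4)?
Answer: 39077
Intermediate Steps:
d = -20 (d = 5*(-4) = -20)
w(Z) = 14 (w(Z) = -2 + (-5 + 1)**2 = -2 + (-4)**2 = -2 + 16 = 14)
39063 + w(65) = 39063 + 14 = 39077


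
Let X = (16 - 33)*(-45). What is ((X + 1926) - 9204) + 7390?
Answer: 877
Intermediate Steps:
X = 765 (X = -17*(-45) = 765)
((X + 1926) - 9204) + 7390 = ((765 + 1926) - 9204) + 7390 = (2691 - 9204) + 7390 = -6513 + 7390 = 877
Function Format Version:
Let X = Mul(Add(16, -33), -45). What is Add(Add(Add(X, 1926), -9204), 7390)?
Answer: 877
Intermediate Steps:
X = 765 (X = Mul(-17, -45) = 765)
Add(Add(Add(X, 1926), -9204), 7390) = Add(Add(Add(765, 1926), -9204), 7390) = Add(Add(2691, -9204), 7390) = Add(-6513, 7390) = 877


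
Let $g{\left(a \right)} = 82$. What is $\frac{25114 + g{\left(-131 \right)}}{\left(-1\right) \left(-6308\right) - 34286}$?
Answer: $- \frac{12598}{13989} \approx -0.90056$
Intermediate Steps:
$\frac{25114 + g{\left(-131 \right)}}{\left(-1\right) \left(-6308\right) - 34286} = \frac{25114 + 82}{\left(-1\right) \left(-6308\right) - 34286} = \frac{25196}{6308 - 34286} = \frac{25196}{-27978} = 25196 \left(- \frac{1}{27978}\right) = - \frac{12598}{13989}$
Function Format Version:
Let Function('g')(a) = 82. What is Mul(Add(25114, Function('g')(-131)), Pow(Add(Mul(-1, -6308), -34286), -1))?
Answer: Rational(-12598, 13989) ≈ -0.90056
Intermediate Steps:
Mul(Add(25114, Function('g')(-131)), Pow(Add(Mul(-1, -6308), -34286), -1)) = Mul(Add(25114, 82), Pow(Add(Mul(-1, -6308), -34286), -1)) = Mul(25196, Pow(Add(6308, -34286), -1)) = Mul(25196, Pow(-27978, -1)) = Mul(25196, Rational(-1, 27978)) = Rational(-12598, 13989)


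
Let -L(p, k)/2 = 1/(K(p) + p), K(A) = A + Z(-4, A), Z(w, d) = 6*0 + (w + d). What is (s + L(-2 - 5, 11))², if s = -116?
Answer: 8398404/625 ≈ 13437.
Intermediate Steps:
Z(w, d) = d + w (Z(w, d) = 0 + (d + w) = d + w)
K(A) = -4 + 2*A (K(A) = A + (A - 4) = A + (-4 + A) = -4 + 2*A)
L(p, k) = -2/(-4 + 3*p) (L(p, k) = -2/((-4 + 2*p) + p) = -2/(-4 + 3*p))
(s + L(-2 - 5, 11))² = (-116 - 2/(-4 + 3*(-2 - 5)))² = (-116 - 2/(-4 + 3*(-7)))² = (-116 - 2/(-4 - 21))² = (-116 - 2/(-25))² = (-116 - 2*(-1/25))² = (-116 + 2/25)² = (-2898/25)² = 8398404/625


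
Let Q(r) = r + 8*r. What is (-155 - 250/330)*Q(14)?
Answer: -215880/11 ≈ -19625.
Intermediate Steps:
Q(r) = 9*r
(-155 - 250/330)*Q(14) = (-155 - 250/330)*(9*14) = (-155 - 250*1/330)*126 = (-155 - 25/33)*126 = -5140/33*126 = -215880/11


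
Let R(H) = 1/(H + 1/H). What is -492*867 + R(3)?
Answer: -4265637/10 ≈ -4.2656e+5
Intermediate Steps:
-492*867 + R(3) = -492*867 + 3/(1 + 3²) = -426564 + 3/(1 + 9) = -426564 + 3/10 = -4265637/10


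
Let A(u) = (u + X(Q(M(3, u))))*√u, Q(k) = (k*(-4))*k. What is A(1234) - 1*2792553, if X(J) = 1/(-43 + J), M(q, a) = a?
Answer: -2792553 + 7516376677*√1234/6091067 ≈ -2.7492e+6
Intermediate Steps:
Q(k) = -4*k² (Q(k) = (-4*k)*k = -4*k²)
A(u) = √u*(u + 1/(-43 - 4*u²)) (A(u) = (u + 1/(-43 - 4*u²))*√u = √u*(u + 1/(-43 - 4*u²)))
A(1234) - 1*2792553 = √1234*(-1 + 1234*(43 + 4*1234²))/(43 + 4*1234²) - 1*2792553 = √1234*(-1 + 1234*(43 + 4*1522756))/(43 + 4*1522756) - 2792553 = √1234*(-1 + 1234*(43 + 6091024))/(43 + 6091024) - 2792553 = √1234*(-1 + 1234*6091067)/6091067 - 2792553 = √1234*(1/6091067)*(-1 + 7516376678) - 2792553 = √1234*(1/6091067)*7516376677 - 2792553 = 7516376677*√1234/6091067 - 2792553 = -2792553 + 7516376677*√1234/6091067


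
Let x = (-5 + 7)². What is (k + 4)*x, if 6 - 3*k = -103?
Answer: 484/3 ≈ 161.33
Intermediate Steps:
k = 109/3 (k = 2 - ⅓*(-103) = 2 + 103/3 = 109/3 ≈ 36.333)
x = 4 (x = 2² = 4)
(k + 4)*x = (109/3 + 4)*4 = (121/3)*4 = 484/3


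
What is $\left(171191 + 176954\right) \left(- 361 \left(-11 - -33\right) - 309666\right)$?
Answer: $-110573637160$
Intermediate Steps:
$\left(171191 + 176954\right) \left(- 361 \left(-11 - -33\right) - 309666\right) = 348145 \left(- 361 \left(-11 + 33\right) - 309666\right) = 348145 \left(\left(-361\right) 22 - 309666\right) = 348145 \left(-7942 - 309666\right) = 348145 \left(-317608\right) = -110573637160$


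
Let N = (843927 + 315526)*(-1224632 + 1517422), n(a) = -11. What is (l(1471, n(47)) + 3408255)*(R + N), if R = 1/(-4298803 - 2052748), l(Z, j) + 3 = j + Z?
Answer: 7352023320145257600487728/6351551 ≈ 1.1575e+18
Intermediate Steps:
l(Z, j) = -3 + Z + j (l(Z, j) = -3 + (j + Z) = -3 + (Z + j) = -3 + Z + j)
N = 339476243870 (N = 1159453*292790 = 339476243870)
R = -1/6351551 (R = 1/(-6351551) = -1/6351551 ≈ -1.5744e-7)
(l(1471, n(47)) + 3408255)*(R + N) = ((-3 + 1471 - 11) + 3408255)*(-1/6351551 + 339476243870) = (1457 + 3408255)*(2156200676228742369/6351551) = 3409712*(2156200676228742369/6351551) = 7352023320145257600487728/6351551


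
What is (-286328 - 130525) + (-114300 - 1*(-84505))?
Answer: -446648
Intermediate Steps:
(-286328 - 130525) + (-114300 - 1*(-84505)) = -416853 + (-114300 + 84505) = -416853 - 29795 = -446648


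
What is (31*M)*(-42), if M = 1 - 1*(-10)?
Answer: -14322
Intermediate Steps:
M = 11 (M = 1 + 10 = 11)
(31*M)*(-42) = (31*11)*(-42) = 341*(-42) = -14322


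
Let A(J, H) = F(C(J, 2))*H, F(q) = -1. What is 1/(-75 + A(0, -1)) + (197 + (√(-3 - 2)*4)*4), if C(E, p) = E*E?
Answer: 14577/74 + 16*I*√5 ≈ 196.99 + 35.777*I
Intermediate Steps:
C(E, p) = E²
A(J, H) = -H
1/(-75 + A(0, -1)) + (197 + (√(-3 - 2)*4)*4) = 1/(-75 - 1*(-1)) + (197 + (√(-3 - 2)*4)*4) = 1/(-75 + 1) + (197 + (√(-5)*4)*4) = 1/(-74) + (197 + ((I*√5)*4)*4) = -1/74 + (197 + (4*I*√5)*4) = -1/74 + (197 + 16*I*√5) = 14577/74 + 16*I*√5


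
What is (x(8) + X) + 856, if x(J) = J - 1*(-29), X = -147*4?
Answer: 305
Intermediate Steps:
X = -588
x(J) = 29 + J (x(J) = J + 29 = 29 + J)
(x(8) + X) + 856 = ((29 + 8) - 588) + 856 = (37 - 588) + 856 = -551 + 856 = 305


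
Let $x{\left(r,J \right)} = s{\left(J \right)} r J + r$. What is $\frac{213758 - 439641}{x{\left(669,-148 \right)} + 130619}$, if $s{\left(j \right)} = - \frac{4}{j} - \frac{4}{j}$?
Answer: $- \frac{225883}{125936} \approx -1.7936$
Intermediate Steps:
$s{\left(j \right)} = - \frac{8}{j}$
$x{\left(r,J \right)} = - 7 r$ ($x{\left(r,J \right)} = - \frac{8}{J} r J + r = - \frac{8 r}{J} J + r = - 8 r + r = - 7 r$)
$\frac{213758 - 439641}{x{\left(669,-148 \right)} + 130619} = \frac{213758 - 439641}{\left(-7\right) 669 + 130619} = - \frac{225883}{-4683 + 130619} = - \frac{225883}{125936}$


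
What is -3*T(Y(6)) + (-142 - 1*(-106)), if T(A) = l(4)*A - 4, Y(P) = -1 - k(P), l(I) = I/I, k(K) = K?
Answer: -3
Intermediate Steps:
l(I) = 1
Y(P) = -1 - P
T(A) = -4 + A (T(A) = 1*A - 4 = A - 4 = -4 + A)
-3*T(Y(6)) + (-142 - 1*(-106)) = -3*(-4 + (-1 - 1*6)) + (-142 - 1*(-106)) = -3*(-4 + (-1 - 6)) + (-142 + 106) = -3*(-4 - 7) - 36 = -3*(-11) - 36 = 33 - 36 = -3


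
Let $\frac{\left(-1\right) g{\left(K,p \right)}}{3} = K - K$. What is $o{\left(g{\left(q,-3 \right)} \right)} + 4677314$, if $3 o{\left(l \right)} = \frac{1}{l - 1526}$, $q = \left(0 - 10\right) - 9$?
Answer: $\frac{21412743491}{4578} \approx 4.6773 \cdot 10^{6}$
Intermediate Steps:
$q = -19$ ($q = -10 - 9 = -19$)
$g{\left(K,p \right)} = 0$ ($g{\left(K,p \right)} = - 3 \left(K - K\right) = \left(-3\right) 0 = 0$)
$o{\left(l \right)} = \frac{1}{3 \left(-1526 + l\right)}$ ($o{\left(l \right)} = \frac{1}{3 \left(l - 1526\right)} = \frac{1}{3 \left(-1526 + l\right)}$)
$o{\left(g{\left(q,-3 \right)} \right)} + 4677314 = \frac{1}{3 \left(-1526 + 0\right)} + 4677314 = \frac{1}{3 \left(-1526\right)} + 4677314 = \frac{1}{3} \left(- \frac{1}{1526}\right) + 4677314 = - \frac{1}{4578} + 4677314 = \frac{21412743491}{4578}$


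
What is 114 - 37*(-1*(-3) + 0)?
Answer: 3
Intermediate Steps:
114 - 37*(-1*(-3) + 0) = 114 - 37*(3 + 0) = 114 - 37*3 = 114 - 111 = 3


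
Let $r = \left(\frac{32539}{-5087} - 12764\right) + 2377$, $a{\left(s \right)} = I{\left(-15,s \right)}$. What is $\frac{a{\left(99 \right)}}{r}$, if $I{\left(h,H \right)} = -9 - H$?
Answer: $\frac{45783}{4405934} \approx 0.010391$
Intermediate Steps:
$a{\left(s \right)} = -9 - s$
$r = - \frac{52871208}{5087}$ ($r = \left(32539 \left(- \frac{1}{5087}\right) - 12764\right) + 2377 = \left(- \frac{32539}{5087} - 12764\right) + 2377 = - \frac{64963007}{5087} + 2377 = - \frac{52871208}{5087} \approx -10393.0$)
$\frac{a{\left(99 \right)}}{r} = \frac{-9 - 99}{- \frac{52871208}{5087}} = \left(-9 - 99\right) \left(- \frac{5087}{52871208}\right) = \left(-108\right) \left(- \frac{5087}{52871208}\right) = \frac{45783}{4405934}$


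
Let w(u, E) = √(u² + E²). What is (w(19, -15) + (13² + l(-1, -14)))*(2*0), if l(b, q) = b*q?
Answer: 0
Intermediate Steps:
w(u, E) = √(E² + u²)
(w(19, -15) + (13² + l(-1, -14)))*(2*0) = (√((-15)² + 19²) + (13² - 1*(-14)))*(2*0) = (√(225 + 361) + (169 + 14))*0 = (√586 + 183)*0 = (183 + √586)*0 = 0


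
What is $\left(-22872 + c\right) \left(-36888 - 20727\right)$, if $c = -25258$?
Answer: $2773009950$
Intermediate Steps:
$\left(-22872 + c\right) \left(-36888 - 20727\right) = \left(-22872 - 25258\right) \left(-36888 - 20727\right) = \left(-48130\right) \left(-57615\right) = 2773009950$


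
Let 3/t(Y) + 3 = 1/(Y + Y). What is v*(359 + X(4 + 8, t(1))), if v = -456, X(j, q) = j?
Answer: -169176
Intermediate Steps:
t(Y) = 3/(-3 + 1/(2*Y)) (t(Y) = 3/(-3 + 1/(Y + Y)) = 3/(-3 + 1/(2*Y)))
v*(359 + X(4 + 8, t(1))) = -456*(359 + (4 + 8)) = -456*(359 + 12) = -456*371 = -169176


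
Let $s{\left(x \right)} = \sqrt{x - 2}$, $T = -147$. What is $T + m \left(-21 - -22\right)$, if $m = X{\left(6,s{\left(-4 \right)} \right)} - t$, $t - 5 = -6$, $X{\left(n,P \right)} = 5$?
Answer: $-141$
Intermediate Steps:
$s{\left(x \right)} = \sqrt{-2 + x}$
$t = -1$ ($t = 5 - 6 = -1$)
$m = 6$ ($m = 5 - -1 = 5 + 1 = 6$)
$T + m \left(-21 - -22\right) = -147 + 6 \left(-21 - -22\right) = -147 + 6 \left(-21 + 22\right) = -147 + 6 \cdot 1 = -147 + 6 = -141$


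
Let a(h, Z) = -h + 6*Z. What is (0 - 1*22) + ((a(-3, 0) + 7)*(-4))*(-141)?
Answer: 5618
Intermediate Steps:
(0 - 1*22) + ((a(-3, 0) + 7)*(-4))*(-141) = (0 - 1*22) + (((-1*(-3) + 6*0) + 7)*(-4))*(-141) = (0 - 22) + (((3 + 0) + 7)*(-4))*(-141) = -22 + ((3 + 7)*(-4))*(-141) = -22 + (10*(-4))*(-141) = -22 - 40*(-141) = -22 + 5640 = 5618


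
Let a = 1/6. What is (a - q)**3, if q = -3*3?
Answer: 166375/216 ≈ 770.25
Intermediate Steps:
q = -9
a = 1/6 ≈ 0.16667
(a - q)**3 = (1/6 - 1*(-9))**3 = (1/6 + 9)**3 = (55/6)**3 = 166375/216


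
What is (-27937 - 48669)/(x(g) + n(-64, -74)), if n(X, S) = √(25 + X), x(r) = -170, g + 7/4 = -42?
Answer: 13023020/28939 + 76606*I*√39/28939 ≈ 450.02 + 16.531*I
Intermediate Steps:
g = -175/4 (g = -7/4 - 42 = -175/4 ≈ -43.750)
(-27937 - 48669)/(x(g) + n(-64, -74)) = (-27937 - 48669)/(-170 + √(25 - 64)) = -76606/(-170 + √(-39)) = -76606/(-170 + I*√39)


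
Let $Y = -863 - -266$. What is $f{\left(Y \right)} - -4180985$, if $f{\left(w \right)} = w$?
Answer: $4180388$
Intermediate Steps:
$Y = -597$ ($Y = -863 + 266 = -597$)
$f{\left(Y \right)} - -4180985 = -597 - -4180985 = -597 + 4180985 = 4180388$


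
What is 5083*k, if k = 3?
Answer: 15249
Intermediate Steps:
5083*k = 5083*3 = 15249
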